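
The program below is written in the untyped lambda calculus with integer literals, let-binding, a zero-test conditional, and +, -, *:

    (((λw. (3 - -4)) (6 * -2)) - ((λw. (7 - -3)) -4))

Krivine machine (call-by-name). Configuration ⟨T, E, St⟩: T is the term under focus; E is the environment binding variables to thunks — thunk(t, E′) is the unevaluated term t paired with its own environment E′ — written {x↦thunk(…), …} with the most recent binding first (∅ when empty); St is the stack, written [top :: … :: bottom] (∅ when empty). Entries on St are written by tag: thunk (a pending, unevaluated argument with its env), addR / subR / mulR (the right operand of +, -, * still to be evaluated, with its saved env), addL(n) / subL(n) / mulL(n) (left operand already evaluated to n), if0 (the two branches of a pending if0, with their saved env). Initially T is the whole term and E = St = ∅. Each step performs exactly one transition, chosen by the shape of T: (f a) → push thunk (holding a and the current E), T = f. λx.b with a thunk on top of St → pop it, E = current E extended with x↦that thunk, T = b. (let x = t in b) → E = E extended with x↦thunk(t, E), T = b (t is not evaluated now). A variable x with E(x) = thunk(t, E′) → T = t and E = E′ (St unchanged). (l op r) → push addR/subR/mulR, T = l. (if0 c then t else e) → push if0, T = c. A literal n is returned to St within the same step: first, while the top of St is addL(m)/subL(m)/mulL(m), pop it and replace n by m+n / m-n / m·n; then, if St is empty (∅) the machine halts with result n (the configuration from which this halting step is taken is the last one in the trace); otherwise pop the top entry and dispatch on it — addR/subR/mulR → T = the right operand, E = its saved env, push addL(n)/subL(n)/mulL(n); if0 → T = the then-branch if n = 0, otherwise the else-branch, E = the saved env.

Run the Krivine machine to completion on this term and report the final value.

step 0: [T=(((λw. (3 - -4)) (6 * -2)) - ((λw. (7 - -3)) -4)) | E=∅ | St=∅]
step 1: [T=((λw. (3 - -4)) (6 * -2)) | E=∅ | St=[subR]]
step 2: [T=(λw. (3 - -4)) | E=∅ | St=[thunk :: subR]]
step 3: [T=(3 - -4) | E={w↦thunk((6 * -2), ∅)} | St=[subR]]
step 4: [T=3 | E={w↦thunk((6 * -2), ∅)} | St=[subR :: subR]]
step 5: [T=-4 | E={w↦thunk((6 * -2), ∅)} | St=[subL(3) :: subR]]
step 6: [T=((λw. (7 - -3)) -4) | E=∅ | St=[subL(7)]]
step 7: [T=(λw. (7 - -3)) | E=∅ | St=[thunk :: subL(7)]]
step 8: [T=(7 - -3) | E={w↦thunk(-4, ∅)} | St=[subL(7)]]
step 9: [T=7 | E={w↦thunk(-4, ∅)} | St=[subR :: subL(7)]]
step 10: [T=-3 | E={w↦thunk(-4, ∅)} | St=[subL(7) :: subL(7)]]
→ final value -3

Answer: -3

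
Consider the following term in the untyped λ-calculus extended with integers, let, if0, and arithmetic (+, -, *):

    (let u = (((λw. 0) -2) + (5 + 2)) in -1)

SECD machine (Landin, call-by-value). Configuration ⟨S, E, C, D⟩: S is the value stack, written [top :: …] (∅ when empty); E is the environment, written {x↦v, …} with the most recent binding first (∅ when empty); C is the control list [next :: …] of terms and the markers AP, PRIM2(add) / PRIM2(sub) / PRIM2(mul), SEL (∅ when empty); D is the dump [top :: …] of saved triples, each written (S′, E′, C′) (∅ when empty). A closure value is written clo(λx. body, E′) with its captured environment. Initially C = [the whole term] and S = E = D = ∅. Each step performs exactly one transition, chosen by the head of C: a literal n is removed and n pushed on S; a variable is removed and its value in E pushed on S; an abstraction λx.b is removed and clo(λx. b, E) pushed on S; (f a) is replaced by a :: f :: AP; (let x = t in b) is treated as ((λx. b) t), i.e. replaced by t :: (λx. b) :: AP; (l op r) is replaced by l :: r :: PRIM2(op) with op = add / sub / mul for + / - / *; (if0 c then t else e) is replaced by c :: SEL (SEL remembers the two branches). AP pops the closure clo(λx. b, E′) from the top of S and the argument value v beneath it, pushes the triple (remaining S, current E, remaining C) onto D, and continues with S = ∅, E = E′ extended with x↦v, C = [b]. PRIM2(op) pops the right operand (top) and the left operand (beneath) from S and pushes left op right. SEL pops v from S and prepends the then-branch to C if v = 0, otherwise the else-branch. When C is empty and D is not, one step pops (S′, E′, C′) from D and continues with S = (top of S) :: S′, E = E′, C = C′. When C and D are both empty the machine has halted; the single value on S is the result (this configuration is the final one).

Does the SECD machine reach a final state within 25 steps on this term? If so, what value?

Answer: -1

Execution trace:
t=0: [S=∅ | E=∅ | C=[(let u = (((λw. 0) -2) + (5 + 2)) in -1)] | D=∅]
t=1: [S=∅ | E=∅ | C=[(((λw. 0) -2) + (5 + 2)) :: (λu. -1) :: AP] | D=∅]
t=2: [S=∅ | E=∅ | C=[((λw. 0) -2) :: (5 + 2) :: PRIM2(add) :: (λu. -1) :: AP] | D=∅]
t=3: [S=∅ | E=∅ | C=[-2 :: (λw. 0) :: AP :: (5 + 2) :: PRIM2(add) :: (λu. -1) :: AP] | D=∅]
t=4: [S=[-2] | E=∅ | C=[(λw. 0) :: AP :: (5 + 2) :: PRIM2(add) :: (λu. -1) :: AP] | D=∅]
t=5: [S=[clo(λw. 0, ∅) :: -2] | E=∅ | C=[AP :: (5 + 2) :: PRIM2(add) :: (λu. -1) :: AP] | D=∅]
t=6: [S=∅ | E={w↦-2} | C=[0] | D=[(∅, ∅, [(5 + 2) :: PRIM2(add) :: (λu. -1) :: AP])]]
t=7: [S=[0] | E={w↦-2} | C=∅ | D=[(∅, ∅, [(5 + 2) :: PRIM2(add) :: (λu. -1) :: AP])]]
t=8: [S=[0] | E=∅ | C=[(5 + 2) :: PRIM2(add) :: (λu. -1) :: AP] | D=∅]
t=9: [S=[0] | E=∅ | C=[5 :: 2 :: PRIM2(add) :: PRIM2(add) :: (λu. -1) :: AP] | D=∅]
t=10: [S=[5 :: 0] | E=∅ | C=[2 :: PRIM2(add) :: PRIM2(add) :: (λu. -1) :: AP] | D=∅]
t=11: [S=[2 :: 5 :: 0] | E=∅ | C=[PRIM2(add) :: PRIM2(add) :: (λu. -1) :: AP] | D=∅]
t=12: [S=[7 :: 0] | E=∅ | C=[PRIM2(add) :: (λu. -1) :: AP] | D=∅]
t=13: [S=[7] | E=∅ | C=[(λu. -1) :: AP] | D=∅]
t=14: [S=[clo(λu. -1, ∅) :: 7] | E=∅ | C=[AP] | D=∅]
t=15: [S=∅ | E={u↦7} | C=[-1] | D=[(∅, ∅, ∅)]]
t=16: [S=[-1] | E={u↦7} | C=∅ | D=[(∅, ∅, ∅)]]
t=17: [S=[-1] | E=∅ | C=∅ | D=∅]
→ final value -1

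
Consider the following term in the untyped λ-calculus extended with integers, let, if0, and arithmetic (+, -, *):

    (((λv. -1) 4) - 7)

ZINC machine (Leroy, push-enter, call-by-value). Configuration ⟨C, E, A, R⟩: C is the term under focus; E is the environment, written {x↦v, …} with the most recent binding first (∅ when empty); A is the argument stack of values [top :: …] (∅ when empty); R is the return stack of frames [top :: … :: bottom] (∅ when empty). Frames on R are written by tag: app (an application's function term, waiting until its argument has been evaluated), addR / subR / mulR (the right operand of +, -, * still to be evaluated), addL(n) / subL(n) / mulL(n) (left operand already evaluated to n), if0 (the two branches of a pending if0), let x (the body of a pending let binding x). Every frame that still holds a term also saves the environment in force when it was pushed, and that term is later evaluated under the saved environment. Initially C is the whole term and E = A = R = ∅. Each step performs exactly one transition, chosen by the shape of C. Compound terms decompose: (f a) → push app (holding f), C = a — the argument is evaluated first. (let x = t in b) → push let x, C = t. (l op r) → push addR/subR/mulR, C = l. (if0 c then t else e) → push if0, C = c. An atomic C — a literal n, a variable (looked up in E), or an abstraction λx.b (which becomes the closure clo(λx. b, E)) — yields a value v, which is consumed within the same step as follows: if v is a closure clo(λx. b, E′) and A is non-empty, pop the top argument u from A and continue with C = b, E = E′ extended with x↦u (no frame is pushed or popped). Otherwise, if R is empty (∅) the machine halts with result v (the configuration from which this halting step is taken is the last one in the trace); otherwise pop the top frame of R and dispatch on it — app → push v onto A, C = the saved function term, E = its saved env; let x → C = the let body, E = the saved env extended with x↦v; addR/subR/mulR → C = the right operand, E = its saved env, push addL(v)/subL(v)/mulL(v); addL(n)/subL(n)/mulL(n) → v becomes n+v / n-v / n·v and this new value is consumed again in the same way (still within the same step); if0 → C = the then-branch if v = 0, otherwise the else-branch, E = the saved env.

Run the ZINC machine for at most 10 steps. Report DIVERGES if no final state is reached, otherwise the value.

Answer: -8

Execution trace:
[0] ⟨C=(((λv. -1) 4) - 7); E=∅; A=∅; R=∅⟩
[1] ⟨C=((λv. -1) 4); E=∅; A=∅; R=[subR]⟩
[2] ⟨C=4; E=∅; A=∅; R=[app :: subR]⟩
[3] ⟨C=(λv. -1); E=∅; A=[4]; R=[subR]⟩
[4] ⟨C=-1; E={v↦4}; A=∅; R=[subR]⟩
[5] ⟨C=7; E=∅; A=∅; R=[subL(-1)]⟩
→ final value -8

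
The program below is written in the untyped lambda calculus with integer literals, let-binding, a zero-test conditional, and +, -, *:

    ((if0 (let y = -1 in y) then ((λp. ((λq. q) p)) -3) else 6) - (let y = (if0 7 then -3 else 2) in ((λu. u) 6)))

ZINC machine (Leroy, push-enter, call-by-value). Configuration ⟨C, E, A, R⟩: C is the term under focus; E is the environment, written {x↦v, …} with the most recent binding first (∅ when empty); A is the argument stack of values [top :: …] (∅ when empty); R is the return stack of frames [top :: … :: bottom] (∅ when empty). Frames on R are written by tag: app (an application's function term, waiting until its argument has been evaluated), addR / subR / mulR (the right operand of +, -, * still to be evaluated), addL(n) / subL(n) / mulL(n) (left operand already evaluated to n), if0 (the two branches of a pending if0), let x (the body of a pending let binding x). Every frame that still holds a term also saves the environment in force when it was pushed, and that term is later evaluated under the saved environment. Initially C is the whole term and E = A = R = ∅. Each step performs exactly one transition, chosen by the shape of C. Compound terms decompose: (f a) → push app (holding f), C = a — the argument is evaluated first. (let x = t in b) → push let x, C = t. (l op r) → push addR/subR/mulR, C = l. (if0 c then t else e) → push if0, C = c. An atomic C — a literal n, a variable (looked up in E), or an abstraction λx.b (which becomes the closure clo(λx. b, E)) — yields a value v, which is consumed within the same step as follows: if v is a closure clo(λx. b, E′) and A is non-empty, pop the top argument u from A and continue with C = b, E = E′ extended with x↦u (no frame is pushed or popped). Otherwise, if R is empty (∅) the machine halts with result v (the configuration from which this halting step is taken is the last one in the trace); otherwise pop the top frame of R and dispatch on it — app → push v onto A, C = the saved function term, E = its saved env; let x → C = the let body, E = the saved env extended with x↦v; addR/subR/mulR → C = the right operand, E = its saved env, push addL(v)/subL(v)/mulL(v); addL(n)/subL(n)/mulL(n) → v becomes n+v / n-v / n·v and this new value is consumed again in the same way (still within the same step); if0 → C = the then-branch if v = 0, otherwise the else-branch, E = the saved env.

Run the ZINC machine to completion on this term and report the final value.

0. [C=((if0 (let y = -1 in y) then ((λp. ((λq. q) p)) -3) else 6) - (let y = (if0 7 then -3 else 2) in ((λu. u) 6))) | E=∅ | A=∅ | R=∅]
1. [C=(if0 (let y = -1 in y) then ((λp. ((λq. q) p)) -3) else 6) | E=∅ | A=∅ | R=[subR]]
2. [C=(let y = -1 in y) | E=∅ | A=∅ | R=[if0 :: subR]]
3. [C=-1 | E=∅ | A=∅ | R=[let y :: if0 :: subR]]
4. [C=y | E={y↦-1} | A=∅ | R=[if0 :: subR]]
5. [C=6 | E=∅ | A=∅ | R=[subR]]
6. [C=(let y = (if0 7 then -3 else 2) in ((λu. u) 6)) | E=∅ | A=∅ | R=[subL(6)]]
7. [C=(if0 7 then -3 else 2) | E=∅ | A=∅ | R=[let y :: subL(6)]]
8. [C=7 | E=∅ | A=∅ | R=[if0 :: let y :: subL(6)]]
9. [C=2 | E=∅ | A=∅ | R=[let y :: subL(6)]]
10. [C=((λu. u) 6) | E={y↦2} | A=∅ | R=[subL(6)]]
11. [C=6 | E={y↦2} | A=∅ | R=[app :: subL(6)]]
12. [C=(λu. u) | E={y↦2} | A=[6] | R=[subL(6)]]
13. [C=u | E={u↦6, y↦2} | A=∅ | R=[subL(6)]]
→ final value 0

Answer: 0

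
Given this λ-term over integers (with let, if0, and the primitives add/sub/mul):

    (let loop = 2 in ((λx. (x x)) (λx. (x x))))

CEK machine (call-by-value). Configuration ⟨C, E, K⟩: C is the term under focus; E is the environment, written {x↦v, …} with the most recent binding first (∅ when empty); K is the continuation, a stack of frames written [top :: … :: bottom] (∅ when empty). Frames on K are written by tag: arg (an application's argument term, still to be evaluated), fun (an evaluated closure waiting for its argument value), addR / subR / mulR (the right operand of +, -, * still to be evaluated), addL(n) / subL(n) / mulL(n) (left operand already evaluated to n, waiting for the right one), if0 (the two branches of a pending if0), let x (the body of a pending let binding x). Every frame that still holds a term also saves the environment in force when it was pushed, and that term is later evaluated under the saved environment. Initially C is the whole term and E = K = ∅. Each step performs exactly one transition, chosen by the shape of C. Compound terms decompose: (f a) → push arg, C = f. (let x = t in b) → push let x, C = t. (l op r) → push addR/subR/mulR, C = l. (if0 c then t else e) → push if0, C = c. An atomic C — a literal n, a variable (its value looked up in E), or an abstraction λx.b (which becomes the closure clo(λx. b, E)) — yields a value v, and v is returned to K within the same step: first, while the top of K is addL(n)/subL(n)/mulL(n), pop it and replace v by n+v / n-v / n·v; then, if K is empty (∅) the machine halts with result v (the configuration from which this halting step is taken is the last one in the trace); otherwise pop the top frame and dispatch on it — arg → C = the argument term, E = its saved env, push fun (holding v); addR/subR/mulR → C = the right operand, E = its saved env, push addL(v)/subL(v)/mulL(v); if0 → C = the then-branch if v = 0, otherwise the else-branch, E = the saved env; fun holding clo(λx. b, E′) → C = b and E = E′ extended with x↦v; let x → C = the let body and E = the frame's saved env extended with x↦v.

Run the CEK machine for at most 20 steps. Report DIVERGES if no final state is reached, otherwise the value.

Answer: DIVERGES (no final state within 20 steps)

Derivation:
t=0: <C=(let loop = 2 in ((λx. (x x)) (λx. (x x)))), E=∅, K=∅>
t=1: <C=2, E=∅, K=[let loop]>
t=2: <C=((λx. (x x)) (λx. (x x))), E={loop↦2}, K=∅>
t=3: <C=(λx. (x x)), E={loop↦2}, K=[arg]>
t=4: <C=(λx. (x x)), E={loop↦2}, K=[fun]>
t=5: <C=(x x), E={x↦clo(λx. (x x), {loop↦2}), loop↦2}, K=∅>
t=6: <C=x, E={x↦clo(λx. (x x), {loop↦2}), loop↦2}, K=[arg]>
t=7: <C=x, E={x↦clo(λx. (x x), {loop↦2}), loop↦2}, K=[fun]>
… configuration repeats with period 3 (steps 5–7 recur indefinitely) …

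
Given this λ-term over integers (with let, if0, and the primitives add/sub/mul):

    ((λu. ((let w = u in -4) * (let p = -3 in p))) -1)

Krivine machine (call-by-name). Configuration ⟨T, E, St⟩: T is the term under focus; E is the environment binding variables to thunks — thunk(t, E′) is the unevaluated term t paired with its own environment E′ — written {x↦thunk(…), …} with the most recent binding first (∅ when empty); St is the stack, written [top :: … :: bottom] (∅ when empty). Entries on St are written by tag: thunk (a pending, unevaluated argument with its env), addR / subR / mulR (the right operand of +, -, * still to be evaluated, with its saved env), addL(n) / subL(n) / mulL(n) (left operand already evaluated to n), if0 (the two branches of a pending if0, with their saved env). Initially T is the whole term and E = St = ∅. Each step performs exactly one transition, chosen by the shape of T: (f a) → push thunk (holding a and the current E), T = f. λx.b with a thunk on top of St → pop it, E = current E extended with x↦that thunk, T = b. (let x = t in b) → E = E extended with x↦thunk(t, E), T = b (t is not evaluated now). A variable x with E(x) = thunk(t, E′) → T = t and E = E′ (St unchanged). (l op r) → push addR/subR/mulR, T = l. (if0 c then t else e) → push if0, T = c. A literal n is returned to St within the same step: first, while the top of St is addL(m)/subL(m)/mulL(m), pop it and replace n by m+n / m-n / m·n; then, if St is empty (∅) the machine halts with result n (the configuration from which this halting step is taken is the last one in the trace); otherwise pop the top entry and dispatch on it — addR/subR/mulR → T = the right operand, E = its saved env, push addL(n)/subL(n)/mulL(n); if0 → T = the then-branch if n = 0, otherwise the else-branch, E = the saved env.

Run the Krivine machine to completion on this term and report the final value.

Answer: 12

Execution trace:
[0] [T=((λu. ((let w = u in -4) * (let p = -3 in p))) -1) | E=∅ | St=∅]
[1] [T=(λu. ((let w = u in -4) * (let p = -3 in p))) | E=∅ | St=[thunk]]
[2] [T=((let w = u in -4) * (let p = -3 in p)) | E={u↦thunk(-1, ∅)} | St=∅]
[3] [T=(let w = u in -4) | E={u↦thunk(-1, ∅)} | St=[mulR]]
[4] [T=-4 | E={w↦thunk(u, {u↦thunk(-1, ∅)}), u↦thunk(-1, ∅)} | St=[mulR]]
[5] [T=(let p = -3 in p) | E={u↦thunk(-1, ∅)} | St=[mulL(-4)]]
[6] [T=p | E={p↦thunk(-3, {u↦thunk(-1, ∅)}), u↦thunk(-1, ∅)} | St=[mulL(-4)]]
[7] [T=-3 | E={u↦thunk(-1, ∅)} | St=[mulL(-4)]]
→ final value 12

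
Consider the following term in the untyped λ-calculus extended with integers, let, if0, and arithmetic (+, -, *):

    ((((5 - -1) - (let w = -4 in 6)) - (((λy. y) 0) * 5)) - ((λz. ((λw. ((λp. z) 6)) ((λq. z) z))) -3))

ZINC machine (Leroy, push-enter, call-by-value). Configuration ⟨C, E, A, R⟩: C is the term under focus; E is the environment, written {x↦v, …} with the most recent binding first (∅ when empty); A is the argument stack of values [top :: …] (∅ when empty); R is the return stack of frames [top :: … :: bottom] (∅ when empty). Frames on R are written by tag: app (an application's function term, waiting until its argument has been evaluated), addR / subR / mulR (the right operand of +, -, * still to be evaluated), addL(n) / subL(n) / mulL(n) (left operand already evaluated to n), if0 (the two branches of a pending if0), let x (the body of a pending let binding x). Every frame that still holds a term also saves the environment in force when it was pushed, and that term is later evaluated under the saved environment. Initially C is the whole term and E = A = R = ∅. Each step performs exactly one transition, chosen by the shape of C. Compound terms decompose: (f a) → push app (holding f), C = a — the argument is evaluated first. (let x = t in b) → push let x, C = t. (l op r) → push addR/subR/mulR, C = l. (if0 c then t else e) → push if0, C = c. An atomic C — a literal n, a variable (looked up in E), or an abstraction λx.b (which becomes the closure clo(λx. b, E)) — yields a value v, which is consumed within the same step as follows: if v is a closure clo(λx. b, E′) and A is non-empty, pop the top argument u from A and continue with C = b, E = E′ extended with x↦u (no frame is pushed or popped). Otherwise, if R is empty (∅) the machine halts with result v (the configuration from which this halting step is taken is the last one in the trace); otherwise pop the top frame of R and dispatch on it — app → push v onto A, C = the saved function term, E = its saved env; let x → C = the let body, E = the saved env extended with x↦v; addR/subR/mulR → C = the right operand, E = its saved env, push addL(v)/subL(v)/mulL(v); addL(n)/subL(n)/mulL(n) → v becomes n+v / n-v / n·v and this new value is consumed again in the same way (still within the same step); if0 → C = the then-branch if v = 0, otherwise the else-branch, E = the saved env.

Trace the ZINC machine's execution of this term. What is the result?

Answer: 3

Execution trace:
step 0: [C=((((5 - -1) - (let w = -4 in 6)) - (((λy. y) 0) * 5)) - ((λz. ((λw. ((λp. z) 6)) ((λq. z) z))) -3)) | E=∅ | A=∅ | R=∅]
step 1: [C=(((5 - -1) - (let w = -4 in 6)) - (((λy. y) 0) * 5)) | E=∅ | A=∅ | R=[subR]]
step 2: [C=((5 - -1) - (let w = -4 in 6)) | E=∅ | A=∅ | R=[subR :: subR]]
step 3: [C=(5 - -1) | E=∅ | A=∅ | R=[subR :: subR :: subR]]
step 4: [C=5 | E=∅ | A=∅ | R=[subR :: subR :: subR :: subR]]
step 5: [C=-1 | E=∅ | A=∅ | R=[subL(5) :: subR :: subR :: subR]]
step 6: [C=(let w = -4 in 6) | E=∅ | A=∅ | R=[subL(6) :: subR :: subR]]
step 7: [C=-4 | E=∅ | A=∅ | R=[let w :: subL(6) :: subR :: subR]]
step 8: [C=6 | E={w↦-4} | A=∅ | R=[subL(6) :: subR :: subR]]
step 9: [C=(((λy. y) 0) * 5) | E=∅ | A=∅ | R=[subL(0) :: subR]]
step 10: [C=((λy. y) 0) | E=∅ | A=∅ | R=[mulR :: subL(0) :: subR]]
step 11: [C=0 | E=∅ | A=∅ | R=[app :: mulR :: subL(0) :: subR]]
step 12: [C=(λy. y) | E=∅ | A=[0] | R=[mulR :: subL(0) :: subR]]
step 13: [C=y | E={y↦0} | A=∅ | R=[mulR :: subL(0) :: subR]]
step 14: [C=5 | E=∅ | A=∅ | R=[mulL(0) :: subL(0) :: subR]]
step 15: [C=((λz. ((λw. ((λp. z) 6)) ((λq. z) z))) -3) | E=∅ | A=∅ | R=[subL(0)]]
step 16: [C=-3 | E=∅ | A=∅ | R=[app :: subL(0)]]
step 17: [C=(λz. ((λw. ((λp. z) 6)) ((λq. z) z))) | E=∅ | A=[-3] | R=[subL(0)]]
step 18: [C=((λw. ((λp. z) 6)) ((λq. z) z)) | E={z↦-3} | A=∅ | R=[subL(0)]]
step 19: [C=((λq. z) z) | E={z↦-3} | A=∅ | R=[app :: subL(0)]]
step 20: [C=z | E={z↦-3} | A=∅ | R=[app :: app :: subL(0)]]
step 21: [C=(λq. z) | E={z↦-3} | A=[-3] | R=[app :: subL(0)]]
step 22: [C=z | E={q↦-3, z↦-3} | A=∅ | R=[app :: subL(0)]]
step 23: [C=(λw. ((λp. z) 6)) | E={z↦-3} | A=[-3] | R=[subL(0)]]
step 24: [C=((λp. z) 6) | E={w↦-3, z↦-3} | A=∅ | R=[subL(0)]]
step 25: [C=6 | E={w↦-3, z↦-3} | A=∅ | R=[app :: subL(0)]]
step 26: [C=(λp. z) | E={w↦-3, z↦-3} | A=[6] | R=[subL(0)]]
step 27: [C=z | E={p↦6, w↦-3, z↦-3} | A=∅ | R=[subL(0)]]
→ final value 3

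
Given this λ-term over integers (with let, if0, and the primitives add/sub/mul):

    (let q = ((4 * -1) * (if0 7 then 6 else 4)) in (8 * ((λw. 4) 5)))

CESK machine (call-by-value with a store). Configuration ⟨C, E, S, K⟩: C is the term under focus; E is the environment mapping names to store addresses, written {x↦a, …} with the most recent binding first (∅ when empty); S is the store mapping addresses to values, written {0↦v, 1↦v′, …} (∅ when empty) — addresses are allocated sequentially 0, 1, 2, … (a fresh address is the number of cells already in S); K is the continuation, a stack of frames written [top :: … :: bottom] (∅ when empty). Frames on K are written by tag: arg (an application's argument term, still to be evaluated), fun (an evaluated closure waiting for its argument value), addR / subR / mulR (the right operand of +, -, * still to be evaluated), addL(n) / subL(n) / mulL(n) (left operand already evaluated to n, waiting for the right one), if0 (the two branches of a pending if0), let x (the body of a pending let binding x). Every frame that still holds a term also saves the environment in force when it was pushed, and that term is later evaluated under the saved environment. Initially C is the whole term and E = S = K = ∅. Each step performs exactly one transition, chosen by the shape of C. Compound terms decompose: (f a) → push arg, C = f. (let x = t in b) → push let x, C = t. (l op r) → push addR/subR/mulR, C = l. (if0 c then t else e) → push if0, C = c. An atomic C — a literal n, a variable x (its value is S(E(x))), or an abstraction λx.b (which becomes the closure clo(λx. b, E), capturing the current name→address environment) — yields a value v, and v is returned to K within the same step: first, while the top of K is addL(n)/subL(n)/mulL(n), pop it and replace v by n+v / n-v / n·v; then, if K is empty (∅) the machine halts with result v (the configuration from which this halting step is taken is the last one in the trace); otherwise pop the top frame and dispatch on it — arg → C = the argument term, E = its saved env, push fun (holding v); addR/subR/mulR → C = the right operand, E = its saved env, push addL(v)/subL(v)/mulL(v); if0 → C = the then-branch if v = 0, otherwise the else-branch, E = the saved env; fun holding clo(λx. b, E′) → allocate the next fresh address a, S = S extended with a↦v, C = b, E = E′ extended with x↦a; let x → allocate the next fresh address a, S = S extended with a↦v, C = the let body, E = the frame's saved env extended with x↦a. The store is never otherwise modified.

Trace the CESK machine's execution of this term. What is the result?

t=0: ⟨C=(let q = ((4 * -1) * (if0 7 then 6 else 4)) in (8 * ((λw. 4) 5))); E=∅; S=∅; K=∅⟩
t=1: ⟨C=((4 * -1) * (if0 7 then 6 else 4)); E=∅; S=∅; K=[let q]⟩
t=2: ⟨C=(4 * -1); E=∅; S=∅; K=[mulR :: let q]⟩
t=3: ⟨C=4; E=∅; S=∅; K=[mulR :: mulR :: let q]⟩
t=4: ⟨C=-1; E=∅; S=∅; K=[mulL(4) :: mulR :: let q]⟩
t=5: ⟨C=(if0 7 then 6 else 4); E=∅; S=∅; K=[mulL(-4) :: let q]⟩
t=6: ⟨C=7; E=∅; S=∅; K=[if0 :: mulL(-4) :: let q]⟩
t=7: ⟨C=4; E=∅; S=∅; K=[mulL(-4) :: let q]⟩
t=8: ⟨C=(8 * ((λw. 4) 5)); E={q↦0}; S={0↦-16}; K=∅⟩
t=9: ⟨C=8; E={q↦0}; S={0↦-16}; K=[mulR]⟩
t=10: ⟨C=((λw. 4) 5); E={q↦0}; S={0↦-16}; K=[mulL(8)]⟩
t=11: ⟨C=(λw. 4); E={q↦0}; S={0↦-16}; K=[arg :: mulL(8)]⟩
t=12: ⟨C=5; E={q↦0}; S={0↦-16}; K=[fun :: mulL(8)]⟩
t=13: ⟨C=4; E={w↦1, q↦0}; S={0↦-16, 1↦5}; K=[mulL(8)]⟩
→ final value 32

Answer: 32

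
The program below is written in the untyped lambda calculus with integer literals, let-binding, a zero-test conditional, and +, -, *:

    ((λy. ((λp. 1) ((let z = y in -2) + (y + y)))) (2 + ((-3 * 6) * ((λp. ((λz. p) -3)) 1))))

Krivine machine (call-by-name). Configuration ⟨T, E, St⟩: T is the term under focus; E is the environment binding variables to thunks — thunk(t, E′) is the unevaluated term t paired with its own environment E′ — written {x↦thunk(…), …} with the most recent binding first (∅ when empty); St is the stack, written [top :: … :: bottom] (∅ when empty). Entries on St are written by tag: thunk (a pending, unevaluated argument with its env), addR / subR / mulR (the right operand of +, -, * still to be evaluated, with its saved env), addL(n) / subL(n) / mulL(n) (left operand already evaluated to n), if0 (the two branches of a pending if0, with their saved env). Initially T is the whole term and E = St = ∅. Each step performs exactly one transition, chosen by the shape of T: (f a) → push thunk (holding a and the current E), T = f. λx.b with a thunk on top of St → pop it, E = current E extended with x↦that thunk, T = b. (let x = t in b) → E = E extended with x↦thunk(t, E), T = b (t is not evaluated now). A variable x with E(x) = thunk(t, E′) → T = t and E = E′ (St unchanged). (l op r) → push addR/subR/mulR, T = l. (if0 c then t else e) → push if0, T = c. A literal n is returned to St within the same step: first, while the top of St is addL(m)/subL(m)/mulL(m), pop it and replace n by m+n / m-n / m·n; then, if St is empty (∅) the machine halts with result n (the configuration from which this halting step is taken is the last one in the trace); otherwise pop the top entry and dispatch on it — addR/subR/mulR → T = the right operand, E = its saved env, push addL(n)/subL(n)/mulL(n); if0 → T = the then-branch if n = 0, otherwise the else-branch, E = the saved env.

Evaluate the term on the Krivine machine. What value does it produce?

0. <T=((λy. ((λp. 1) ((let z = y in -2) + (y + y)))) (2 + ((-3 * 6) * ((λp. ((λz. p) -3)) 1)))), E=∅, St=∅>
1. <T=(λy. ((λp. 1) ((let z = y in -2) + (y + y)))), E=∅, St=[thunk]>
2. <T=((λp. 1) ((let z = y in -2) + (y + y))), E={y↦thunk((2 + ((-3 * 6) * ((λp. ((λz. p) -3)) 1))), ∅)}, St=∅>
3. <T=(λp. 1), E={y↦thunk((2 + ((-3 * 6) * ((λp. ((λz. p) -3)) 1))), ∅)}, St=[thunk]>
4. <T=1, E={p↦thunk(((let z = y in -2) + (y + y)), {y↦thunk((2 + ((-3 * 6) * ((λp. ((λz. p) -3)) 1))), ∅)}), y↦thunk((2 + ((-3 * 6) * ((λp. ((λz. p) -3)) 1))), ∅)}, St=∅>
→ final value 1

Answer: 1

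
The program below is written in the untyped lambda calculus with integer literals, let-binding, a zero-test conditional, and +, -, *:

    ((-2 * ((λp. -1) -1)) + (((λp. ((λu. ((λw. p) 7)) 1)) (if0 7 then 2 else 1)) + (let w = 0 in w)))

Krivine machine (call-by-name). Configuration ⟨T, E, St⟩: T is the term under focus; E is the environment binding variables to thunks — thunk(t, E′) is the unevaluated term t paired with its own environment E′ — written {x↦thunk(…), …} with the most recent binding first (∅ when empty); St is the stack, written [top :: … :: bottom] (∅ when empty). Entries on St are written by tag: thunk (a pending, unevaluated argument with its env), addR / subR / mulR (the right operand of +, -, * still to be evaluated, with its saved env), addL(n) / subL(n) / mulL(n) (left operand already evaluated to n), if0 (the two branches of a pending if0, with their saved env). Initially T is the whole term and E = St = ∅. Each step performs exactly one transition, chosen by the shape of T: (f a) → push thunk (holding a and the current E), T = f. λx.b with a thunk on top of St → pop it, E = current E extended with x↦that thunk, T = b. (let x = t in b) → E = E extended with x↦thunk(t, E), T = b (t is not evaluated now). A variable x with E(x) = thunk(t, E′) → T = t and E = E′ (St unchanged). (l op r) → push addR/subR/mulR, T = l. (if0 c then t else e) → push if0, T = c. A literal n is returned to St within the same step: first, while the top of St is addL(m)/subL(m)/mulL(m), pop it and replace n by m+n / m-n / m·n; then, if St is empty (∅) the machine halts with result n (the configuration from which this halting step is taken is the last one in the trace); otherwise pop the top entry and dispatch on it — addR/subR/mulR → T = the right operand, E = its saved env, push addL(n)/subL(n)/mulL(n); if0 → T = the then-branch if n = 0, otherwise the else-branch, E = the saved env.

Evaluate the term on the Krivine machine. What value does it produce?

Answer: 3

Execution trace:
[0] [T=((-2 * ((λp. -1) -1)) + (((λp. ((λu. ((λw. p) 7)) 1)) (if0 7 then 2 else 1)) + (let w = 0 in w))) | E=∅ | St=∅]
[1] [T=(-2 * ((λp. -1) -1)) | E=∅ | St=[addR]]
[2] [T=-2 | E=∅ | St=[mulR :: addR]]
[3] [T=((λp. -1) -1) | E=∅ | St=[mulL(-2) :: addR]]
[4] [T=(λp. -1) | E=∅ | St=[thunk :: mulL(-2) :: addR]]
[5] [T=-1 | E={p↦thunk(-1, ∅)} | St=[mulL(-2) :: addR]]
[6] [T=(((λp. ((λu. ((λw. p) 7)) 1)) (if0 7 then 2 else 1)) + (let w = 0 in w)) | E=∅ | St=[addL(2)]]
[7] [T=((λp. ((λu. ((λw. p) 7)) 1)) (if0 7 then 2 else 1)) | E=∅ | St=[addR :: addL(2)]]
[8] [T=(λp. ((λu. ((λw. p) 7)) 1)) | E=∅ | St=[thunk :: addR :: addL(2)]]
[9] [T=((λu. ((λw. p) 7)) 1) | E={p↦thunk((if0 7 then 2 else 1), ∅)} | St=[addR :: addL(2)]]
[10] [T=(λu. ((λw. p) 7)) | E={p↦thunk((if0 7 then 2 else 1), ∅)} | St=[thunk :: addR :: addL(2)]]
[11] [T=((λw. p) 7) | E={u↦thunk(1, {p↦thunk((if0 7 then 2 else 1), ∅)}), p↦thunk((if0 7 then 2 else 1), ∅)} | St=[addR :: addL(2)]]
[12] [T=(λw. p) | E={u↦thunk(1, {p↦thunk((if0 7 then 2 else 1), ∅)}), p↦thunk((if0 7 then 2 else 1), ∅)} | St=[thunk :: addR :: addL(2)]]
[13] [T=p | E={w↦thunk(7, {u↦thunk(1, {p↦thunk((if0 7 then 2 else 1), ∅)}), p↦thunk((if0 7 then 2 else 1), ∅)}), u↦thunk(1, {p↦thunk((if0 7 then 2 else 1), ∅)}), p↦thunk((if0 7 then 2 else 1), ∅)} | St=[addR :: addL(2)]]
[14] [T=(if0 7 then 2 else 1) | E=∅ | St=[addR :: addL(2)]]
[15] [T=7 | E=∅ | St=[if0 :: addR :: addL(2)]]
[16] [T=1 | E=∅ | St=[addR :: addL(2)]]
[17] [T=(let w = 0 in w) | E=∅ | St=[addL(1) :: addL(2)]]
[18] [T=w | E={w↦thunk(0, ∅)} | St=[addL(1) :: addL(2)]]
[19] [T=0 | E=∅ | St=[addL(1) :: addL(2)]]
→ final value 3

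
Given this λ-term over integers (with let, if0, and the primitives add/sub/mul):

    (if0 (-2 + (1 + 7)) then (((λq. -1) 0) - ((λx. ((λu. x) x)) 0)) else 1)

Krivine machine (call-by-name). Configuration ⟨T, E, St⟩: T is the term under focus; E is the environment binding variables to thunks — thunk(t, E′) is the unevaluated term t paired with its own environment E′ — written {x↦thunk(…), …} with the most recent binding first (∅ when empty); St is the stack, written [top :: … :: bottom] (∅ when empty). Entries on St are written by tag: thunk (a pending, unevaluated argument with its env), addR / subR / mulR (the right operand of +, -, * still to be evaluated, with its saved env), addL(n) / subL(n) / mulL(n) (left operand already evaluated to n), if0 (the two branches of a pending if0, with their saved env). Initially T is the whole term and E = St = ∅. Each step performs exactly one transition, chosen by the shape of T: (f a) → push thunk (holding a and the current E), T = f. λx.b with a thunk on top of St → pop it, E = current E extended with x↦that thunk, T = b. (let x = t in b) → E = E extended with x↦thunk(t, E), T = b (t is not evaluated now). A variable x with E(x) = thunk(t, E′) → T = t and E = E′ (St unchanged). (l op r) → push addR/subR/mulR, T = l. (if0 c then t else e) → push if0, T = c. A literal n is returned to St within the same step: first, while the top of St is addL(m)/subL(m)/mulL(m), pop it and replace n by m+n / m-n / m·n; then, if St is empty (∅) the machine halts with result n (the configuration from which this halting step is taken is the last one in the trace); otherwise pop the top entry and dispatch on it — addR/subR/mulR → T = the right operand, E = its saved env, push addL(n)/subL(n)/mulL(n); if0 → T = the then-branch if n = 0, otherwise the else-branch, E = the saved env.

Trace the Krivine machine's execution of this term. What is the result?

[0] ⟨T=(if0 (-2 + (1 + 7)) then (((λq. -1) 0) - ((λx. ((λu. x) x)) 0)) else 1); E=∅; St=∅⟩
[1] ⟨T=(-2 + (1 + 7)); E=∅; St=[if0]⟩
[2] ⟨T=-2; E=∅; St=[addR :: if0]⟩
[3] ⟨T=(1 + 7); E=∅; St=[addL(-2) :: if0]⟩
[4] ⟨T=1; E=∅; St=[addR :: addL(-2) :: if0]⟩
[5] ⟨T=7; E=∅; St=[addL(1) :: addL(-2) :: if0]⟩
[6] ⟨T=1; E=∅; St=∅⟩
→ final value 1

Answer: 1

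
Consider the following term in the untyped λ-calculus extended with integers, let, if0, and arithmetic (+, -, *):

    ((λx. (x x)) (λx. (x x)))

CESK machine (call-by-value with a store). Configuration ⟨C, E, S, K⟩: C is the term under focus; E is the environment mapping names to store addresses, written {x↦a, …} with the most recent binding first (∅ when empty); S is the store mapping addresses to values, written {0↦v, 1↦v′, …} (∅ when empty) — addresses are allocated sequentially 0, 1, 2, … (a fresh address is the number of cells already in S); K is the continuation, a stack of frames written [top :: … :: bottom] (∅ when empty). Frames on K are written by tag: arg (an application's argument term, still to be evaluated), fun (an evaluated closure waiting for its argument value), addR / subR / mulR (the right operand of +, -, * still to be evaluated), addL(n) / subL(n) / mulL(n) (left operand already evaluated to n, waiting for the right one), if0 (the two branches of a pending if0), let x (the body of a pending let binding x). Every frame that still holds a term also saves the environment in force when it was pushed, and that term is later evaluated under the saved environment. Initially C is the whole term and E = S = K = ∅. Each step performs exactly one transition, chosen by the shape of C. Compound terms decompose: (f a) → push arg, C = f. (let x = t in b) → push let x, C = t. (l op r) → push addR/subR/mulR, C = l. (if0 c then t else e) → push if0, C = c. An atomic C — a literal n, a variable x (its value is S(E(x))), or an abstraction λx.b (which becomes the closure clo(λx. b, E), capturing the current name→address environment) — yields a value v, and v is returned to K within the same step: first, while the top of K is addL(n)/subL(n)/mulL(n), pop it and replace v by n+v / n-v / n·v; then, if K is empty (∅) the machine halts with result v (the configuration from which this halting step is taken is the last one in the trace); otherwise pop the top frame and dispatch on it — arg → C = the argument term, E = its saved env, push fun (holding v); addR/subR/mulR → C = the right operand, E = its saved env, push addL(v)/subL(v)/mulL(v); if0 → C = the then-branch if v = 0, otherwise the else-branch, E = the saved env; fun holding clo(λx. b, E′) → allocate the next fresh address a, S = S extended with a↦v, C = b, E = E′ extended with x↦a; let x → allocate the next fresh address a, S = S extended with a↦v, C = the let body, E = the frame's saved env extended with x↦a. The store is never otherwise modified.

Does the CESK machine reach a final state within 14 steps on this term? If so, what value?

Answer: DIVERGES (no final state within 14 steps)

Machine steps:
t=0: [C=((λx. (x x)) (λx. (x x))) | E=∅ | S=∅ | K=∅]
t=1: [C=(λx. (x x)) | E=∅ | S=∅ | K=[arg]]
t=2: [C=(λx. (x x)) | E=∅ | S=∅ | K=[fun]]
t=3: [C=(x x) | E={x↦0} | S={0↦clo(λx. (x x), ∅)} | K=∅]
t=4: [C=x | E={x↦0} | S={0↦clo(λx. (x x), ∅)} | K=[arg]]
t=5: [C=x | E={x↦0} | S={0↦clo(λx. (x x), ∅)} | K=[fun]]
t=6: [C=(x x) | E={x↦1} | S={0↦clo(λx. (x x), ∅), 1↦clo(λx. (x x), ∅)} | K=∅]
t=7: [C=x | E={x↦1} | S={0↦clo(λx. (x x), ∅), 1↦clo(λx. (x x), ∅)} | K=[arg]]
t=8: [C=x | E={x↦1} | S={0↦clo(λx. (x x), ∅), 1↦clo(λx. (x x), ∅)} | K=[fun]]
t=9: [C=(x x) | E={x↦2} | S={0↦clo(λx. (x x), ∅), 1↦clo(λx. (x x), ∅), 2↦clo(λx. (x x), ∅)} | K=∅]
t=10: [C=x | E={x↦2} | S={0↦clo(λx. (x x), ∅), 1↦clo(λx. (x x), ∅), 2↦clo(λx. (x x), ∅)} | K=[arg]]
t=11: [C=x | E={x↦2} | S={0↦clo(λx. (x x), ∅), 1↦clo(λx. (x x), ∅), 2↦clo(λx. (x x), ∅)} | K=[fun]]
t=12: [C=(x x) | E={x↦3} | S={0↦clo(λx. (x x), ∅), 1↦clo(λx. (x x), ∅), 2↦clo(λx. (x x), ∅), 3↦clo(λx. (x x), ∅)} | K=∅]
t=13: [C=x | E={x↦3} | S={0↦clo(λx. (x x), ∅), 1↦clo(λx. (x x), ∅), 2↦clo(λx. (x x), ∅), 3↦clo(λx. (x x), ∅)} | K=[arg]]
t=14: [C=x | E={x↦3} | S={0↦clo(λx. (x x), ∅), 1↦clo(λx. (x x), ∅), 2↦clo(λx. (x x), ∅), 3↦clo(λx. (x x), ∅)} | K=[fun]]
→ 14 transitions taken and the configuration is still not final: no result within 14 steps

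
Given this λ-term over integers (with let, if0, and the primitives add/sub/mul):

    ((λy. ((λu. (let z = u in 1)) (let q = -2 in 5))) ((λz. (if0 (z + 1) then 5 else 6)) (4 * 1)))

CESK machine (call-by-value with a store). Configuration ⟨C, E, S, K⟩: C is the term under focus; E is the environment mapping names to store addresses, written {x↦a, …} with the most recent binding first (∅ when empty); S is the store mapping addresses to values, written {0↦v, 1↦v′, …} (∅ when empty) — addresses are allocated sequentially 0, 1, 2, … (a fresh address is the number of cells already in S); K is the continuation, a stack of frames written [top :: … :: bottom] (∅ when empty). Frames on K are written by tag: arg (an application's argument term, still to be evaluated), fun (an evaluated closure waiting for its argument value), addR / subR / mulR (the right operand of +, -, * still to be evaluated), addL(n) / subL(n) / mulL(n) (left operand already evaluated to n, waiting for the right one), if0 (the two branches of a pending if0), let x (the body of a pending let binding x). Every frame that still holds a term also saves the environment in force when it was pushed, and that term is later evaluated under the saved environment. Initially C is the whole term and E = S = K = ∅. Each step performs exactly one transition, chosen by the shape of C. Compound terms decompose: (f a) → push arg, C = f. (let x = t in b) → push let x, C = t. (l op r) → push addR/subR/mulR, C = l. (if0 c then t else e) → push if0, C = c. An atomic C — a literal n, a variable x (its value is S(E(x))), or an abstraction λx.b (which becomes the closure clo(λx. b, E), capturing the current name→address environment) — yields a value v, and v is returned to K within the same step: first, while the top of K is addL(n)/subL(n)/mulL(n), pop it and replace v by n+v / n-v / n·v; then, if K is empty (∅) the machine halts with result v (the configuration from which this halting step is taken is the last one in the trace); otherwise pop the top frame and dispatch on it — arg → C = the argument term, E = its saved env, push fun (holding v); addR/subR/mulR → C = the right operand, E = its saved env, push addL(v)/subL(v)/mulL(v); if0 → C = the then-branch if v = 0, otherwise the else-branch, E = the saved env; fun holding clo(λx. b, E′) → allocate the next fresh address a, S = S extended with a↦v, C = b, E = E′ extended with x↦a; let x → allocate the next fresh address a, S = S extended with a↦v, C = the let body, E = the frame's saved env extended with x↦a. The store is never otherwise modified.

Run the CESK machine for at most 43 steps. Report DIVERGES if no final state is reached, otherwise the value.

0. <C=((λy. ((λu. (let z = u in 1)) (let q = -2 in 5))) ((λz. (if0 (z + 1) then 5 else 6)) (4 * 1))), E=∅, S=∅, K=∅>
1. <C=(λy. ((λu. (let z = u in 1)) (let q = -2 in 5))), E=∅, S=∅, K=[arg]>
2. <C=((λz. (if0 (z + 1) then 5 else 6)) (4 * 1)), E=∅, S=∅, K=[fun]>
3. <C=(λz. (if0 (z + 1) then 5 else 6)), E=∅, S=∅, K=[arg :: fun]>
4. <C=(4 * 1), E=∅, S=∅, K=[fun :: fun]>
5. <C=4, E=∅, S=∅, K=[mulR :: fun :: fun]>
6. <C=1, E=∅, S=∅, K=[mulL(4) :: fun :: fun]>
7. <C=(if0 (z + 1) then 5 else 6), E={z↦0}, S={0↦4}, K=[fun]>
8. <C=(z + 1), E={z↦0}, S={0↦4}, K=[if0 :: fun]>
9. <C=z, E={z↦0}, S={0↦4}, K=[addR :: if0 :: fun]>
10. <C=1, E={z↦0}, S={0↦4}, K=[addL(4) :: if0 :: fun]>
11. <C=6, E={z↦0}, S={0↦4}, K=[fun]>
12. <C=((λu. (let z = u in 1)) (let q = -2 in 5)), E={y↦1}, S={0↦4, 1↦6}, K=∅>
13. <C=(λu. (let z = u in 1)), E={y↦1}, S={0↦4, 1↦6}, K=[arg]>
14. <C=(let q = -2 in 5), E={y↦1}, S={0↦4, 1↦6}, K=[fun]>
15. <C=-2, E={y↦1}, S={0↦4, 1↦6}, K=[let q :: fun]>
16. <C=5, E={q↦2, y↦1}, S={0↦4, 1↦6, 2↦-2}, K=[fun]>
17. <C=(let z = u in 1), E={u↦3, y↦1}, S={0↦4, 1↦6, 2↦-2, 3↦5}, K=∅>
18. <C=u, E={u↦3, y↦1}, S={0↦4, 1↦6, 2↦-2, 3↦5}, K=[let z]>
19. <C=1, E={z↦4, u↦3, y↦1}, S={0↦4, 1↦6, 2↦-2, 3↦5, 4↦5}, K=∅>
→ final value 1

Answer: 1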